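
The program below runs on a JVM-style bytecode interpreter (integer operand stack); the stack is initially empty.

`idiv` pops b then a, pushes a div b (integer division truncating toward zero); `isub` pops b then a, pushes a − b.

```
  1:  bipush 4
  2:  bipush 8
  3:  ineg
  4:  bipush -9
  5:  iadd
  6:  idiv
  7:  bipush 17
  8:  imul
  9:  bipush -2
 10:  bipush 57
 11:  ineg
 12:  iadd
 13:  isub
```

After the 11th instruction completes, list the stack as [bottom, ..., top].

[0, -2, -57]

bipush 4  -> [4]
bipush 8  -> [4, 8]
ineg      -> [4, -8]
bipush -9 -> [4, -8, -9]
iadd      -> [4, -17]
idiv      -> [0]
bipush 17 -> [0, 17]
imul      -> [0]
bipush -2 -> [0, -2]
bipush 57 -> [0, -2, 57]
ineg      -> [0, -2, -57]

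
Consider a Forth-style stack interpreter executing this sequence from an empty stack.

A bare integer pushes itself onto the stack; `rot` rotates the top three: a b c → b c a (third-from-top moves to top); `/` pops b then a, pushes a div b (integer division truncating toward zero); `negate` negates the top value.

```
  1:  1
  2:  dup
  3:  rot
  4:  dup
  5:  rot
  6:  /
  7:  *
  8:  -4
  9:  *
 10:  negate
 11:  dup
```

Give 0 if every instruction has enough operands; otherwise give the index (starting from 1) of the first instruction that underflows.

3

1   -> 1
dup -> 1 1
rot  — needs 3 operands, stack has 2 → underflow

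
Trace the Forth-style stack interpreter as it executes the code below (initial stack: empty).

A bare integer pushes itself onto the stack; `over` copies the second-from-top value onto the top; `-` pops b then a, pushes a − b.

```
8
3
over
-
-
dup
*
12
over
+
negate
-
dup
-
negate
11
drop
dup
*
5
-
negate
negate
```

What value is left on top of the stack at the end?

8      : 8
3      : 8 3
over   : 8 3 8
-      : 8 -5
-      : 13
dup    : 13 13
*      : 169
12     : 169 12
over   : 169 12 169
+      : 169 181
negate : 169 -181
-      : 350
dup    : 350 350
-      : 0
negate : 0
11     : 0 11
drop   : 0
dup    : 0 0
*      : 0
5      : 0 5
-      : -5
negate : 5
negate : -5

-5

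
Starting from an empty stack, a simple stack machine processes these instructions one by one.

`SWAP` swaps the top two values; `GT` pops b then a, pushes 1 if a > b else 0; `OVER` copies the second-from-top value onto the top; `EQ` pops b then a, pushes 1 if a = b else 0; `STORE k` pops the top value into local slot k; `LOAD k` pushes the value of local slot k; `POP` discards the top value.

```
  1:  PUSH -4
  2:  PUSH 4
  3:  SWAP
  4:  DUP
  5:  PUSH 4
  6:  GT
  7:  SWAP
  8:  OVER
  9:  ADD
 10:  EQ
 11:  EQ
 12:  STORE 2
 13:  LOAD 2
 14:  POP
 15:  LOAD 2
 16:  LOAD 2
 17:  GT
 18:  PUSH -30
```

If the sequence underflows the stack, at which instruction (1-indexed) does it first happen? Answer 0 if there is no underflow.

PUSH -4  -> [-4]
PUSH 4   -> [-4, 4]
SWAP     -> [4, -4]
DUP      -> [4, -4, -4]
PUSH 4   -> [4, -4, -4, 4]
GT       -> [4, -4, 0]
SWAP     -> [4, 0, -4]
OVER     -> [4, 0, -4, 0]
ADD      -> [4, 0, -4]
EQ       -> [4, 0]
EQ       -> [0]
STORE 2  -> []
LOAD 2   -> [0]
POP      -> []
LOAD 2   -> [0]
LOAD 2   -> [0, 0]
GT       -> [0]
PUSH -30 -> [0, -30]

0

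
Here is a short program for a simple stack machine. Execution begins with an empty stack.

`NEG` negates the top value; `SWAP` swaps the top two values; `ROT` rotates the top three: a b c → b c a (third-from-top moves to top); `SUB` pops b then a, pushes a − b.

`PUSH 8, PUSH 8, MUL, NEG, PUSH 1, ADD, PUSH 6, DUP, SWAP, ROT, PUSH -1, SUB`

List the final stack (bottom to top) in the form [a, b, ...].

[6, 6, -62]

PUSH 8  -> [8]
PUSH 8  -> [8, 8]
MUL     -> [64]
NEG     -> [-64]
PUSH 1  -> [-64, 1]
ADD     -> [-63]
PUSH 6  -> [-63, 6]
DUP     -> [-63, 6, 6]
SWAP    -> [-63, 6, 6]
ROT     -> [6, 6, -63]
PUSH -1 -> [6, 6, -63, -1]
SUB     -> [6, 6, -62]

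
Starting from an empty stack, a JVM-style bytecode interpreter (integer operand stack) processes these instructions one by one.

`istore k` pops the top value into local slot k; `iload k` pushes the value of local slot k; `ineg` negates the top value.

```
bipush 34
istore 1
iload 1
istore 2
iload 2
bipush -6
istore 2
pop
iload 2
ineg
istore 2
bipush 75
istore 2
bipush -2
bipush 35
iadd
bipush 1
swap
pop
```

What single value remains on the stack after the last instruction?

1

bipush 34 → 34
istore 1  → (empty)
iload 1   → 34
istore 2  → (empty)
iload 2   → 34
bipush -6 → 34 -6
istore 2  → 34
pop       → (empty)
iload 2   → -6
ineg      → 6
istore 2  → (empty)
bipush 75 → 75
istore 2  → (empty)
bipush -2 → -2
bipush 35 → -2 35
iadd      → 33
bipush 1  → 33 1
swap      → 1 33
pop       → 1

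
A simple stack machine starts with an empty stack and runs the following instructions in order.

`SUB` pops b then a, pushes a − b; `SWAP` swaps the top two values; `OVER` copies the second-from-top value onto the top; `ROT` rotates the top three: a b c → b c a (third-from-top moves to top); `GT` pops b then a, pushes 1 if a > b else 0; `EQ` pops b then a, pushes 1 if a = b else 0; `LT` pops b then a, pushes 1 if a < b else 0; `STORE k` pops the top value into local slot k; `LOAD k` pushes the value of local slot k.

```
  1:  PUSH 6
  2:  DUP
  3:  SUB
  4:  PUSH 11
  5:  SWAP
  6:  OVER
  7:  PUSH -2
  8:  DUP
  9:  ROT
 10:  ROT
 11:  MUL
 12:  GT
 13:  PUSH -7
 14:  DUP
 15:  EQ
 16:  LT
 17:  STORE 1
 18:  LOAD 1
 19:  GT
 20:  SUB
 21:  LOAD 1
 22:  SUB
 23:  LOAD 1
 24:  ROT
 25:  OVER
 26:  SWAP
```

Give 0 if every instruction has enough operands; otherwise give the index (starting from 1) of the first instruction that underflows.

PUSH 6  → 6
DUP     → 6 6
SUB     → 0
PUSH 11 → 0 11
SWAP    → 11 0
OVER    → 11 0 11
PUSH -2 → 11 0 11 -2
DUP     → 11 0 11 -2 -2
ROT     → 11 0 -2 -2 11
ROT     → 11 0 -2 11 -2
MUL     → 11 0 -2 -22
GT      → 11 0 1
PUSH -7 → 11 0 1 -7
DUP     → 11 0 1 -7 -7
EQ      → 11 0 1 1
LT      → 11 0 0
STORE 1 → 11 0
LOAD 1  → 11 0 0
GT      → 11 0
SUB     → 11
LOAD 1  → 11 0
SUB     → 11
LOAD 1  → 11 0
ROT  — needs 3 operands, stack has 2 → underflow

24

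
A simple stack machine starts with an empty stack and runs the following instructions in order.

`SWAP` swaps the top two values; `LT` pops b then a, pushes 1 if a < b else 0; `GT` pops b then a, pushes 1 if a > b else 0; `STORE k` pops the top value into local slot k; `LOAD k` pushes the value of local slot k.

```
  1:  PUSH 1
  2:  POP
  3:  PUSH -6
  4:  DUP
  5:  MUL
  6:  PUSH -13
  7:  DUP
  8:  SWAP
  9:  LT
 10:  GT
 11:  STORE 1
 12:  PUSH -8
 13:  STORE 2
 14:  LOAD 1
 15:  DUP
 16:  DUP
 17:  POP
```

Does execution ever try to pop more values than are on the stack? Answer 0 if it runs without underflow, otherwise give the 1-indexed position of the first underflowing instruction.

PUSH 1   → [1]
POP      → []
PUSH -6  → [-6]
DUP      → [-6, -6]
MUL      → [36]
PUSH -13 → [36, -13]
DUP      → [36, -13, -13]
SWAP     → [36, -13, -13]
LT       → [36, 0]
GT       → [1]
STORE 1  → []
PUSH -8  → [-8]
STORE 2  → []
LOAD 1   → [1]
DUP      → [1, 1]
DUP      → [1, 1, 1]
POP      → [1, 1]

0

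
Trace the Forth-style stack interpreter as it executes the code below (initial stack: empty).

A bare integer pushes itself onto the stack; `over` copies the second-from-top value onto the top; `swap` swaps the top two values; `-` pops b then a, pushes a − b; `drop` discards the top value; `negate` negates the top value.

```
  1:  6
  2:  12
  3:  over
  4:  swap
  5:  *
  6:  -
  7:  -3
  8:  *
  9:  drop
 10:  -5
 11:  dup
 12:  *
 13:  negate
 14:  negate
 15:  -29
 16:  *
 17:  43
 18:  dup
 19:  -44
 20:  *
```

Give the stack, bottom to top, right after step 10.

[-5]

6     [6]
12    [6, 12]
over  [6, 12, 6]
swap  [6, 6, 12]
*     [6, 72]
-     [-66]
-3    [-66, -3]
*     [198]
drop  []
-5    [-5]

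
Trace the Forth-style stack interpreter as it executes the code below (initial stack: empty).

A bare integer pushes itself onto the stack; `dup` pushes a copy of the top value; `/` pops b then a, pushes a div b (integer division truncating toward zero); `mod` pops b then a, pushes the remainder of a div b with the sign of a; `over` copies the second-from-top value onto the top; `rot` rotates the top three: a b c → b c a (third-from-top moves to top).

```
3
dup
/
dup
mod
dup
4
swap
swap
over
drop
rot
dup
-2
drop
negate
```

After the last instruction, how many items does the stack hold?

4

3       [3]
dup     [3, 3]
/       [1]
dup     [1, 1]
mod     [0]
dup     [0, 0]
4       [0, 0, 4]
swap    [0, 4, 0]
swap    [0, 0, 4]
over    [0, 0, 4, 0]
drop    [0, 0, 4]
rot     [0, 4, 0]
dup     [0, 4, 0, 0]
-2      [0, 4, 0, 0, -2]
drop    [0, 4, 0, 0]
negate  [0, 4, 0, 0]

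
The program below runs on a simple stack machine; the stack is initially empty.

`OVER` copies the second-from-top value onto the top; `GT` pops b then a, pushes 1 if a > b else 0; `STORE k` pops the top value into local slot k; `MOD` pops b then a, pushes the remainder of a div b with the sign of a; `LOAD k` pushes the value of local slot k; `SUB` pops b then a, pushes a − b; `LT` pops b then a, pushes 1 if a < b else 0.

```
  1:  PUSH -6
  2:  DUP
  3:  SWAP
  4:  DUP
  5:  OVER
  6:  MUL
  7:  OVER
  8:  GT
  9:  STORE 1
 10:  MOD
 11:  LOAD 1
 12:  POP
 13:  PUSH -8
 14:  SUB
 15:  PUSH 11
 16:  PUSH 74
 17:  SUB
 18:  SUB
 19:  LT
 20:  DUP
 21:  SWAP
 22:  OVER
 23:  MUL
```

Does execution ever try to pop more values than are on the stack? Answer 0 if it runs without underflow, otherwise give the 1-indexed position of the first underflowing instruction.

19

PUSH -6 → [-6]
DUP     → [-6, -6]
SWAP    → [-6, -6]
DUP     → [-6, -6, -6]
OVER    → [-6, -6, -6, -6]
MUL     → [-6, -6, 36]
OVER    → [-6, -6, 36, -6]
GT      → [-6, -6, 1]
STORE 1 → [-6, -6]
MOD     → [0]
LOAD 1  → [0, 1]
POP     → [0]
PUSH -8 → [0, -8]
SUB     → [8]
PUSH 11 → [8, 11]
PUSH 74 → [8, 11, 74]
SUB     → [8, -63]
SUB     → [71]
LT  — needs 2 operands, stack has 1 → underflow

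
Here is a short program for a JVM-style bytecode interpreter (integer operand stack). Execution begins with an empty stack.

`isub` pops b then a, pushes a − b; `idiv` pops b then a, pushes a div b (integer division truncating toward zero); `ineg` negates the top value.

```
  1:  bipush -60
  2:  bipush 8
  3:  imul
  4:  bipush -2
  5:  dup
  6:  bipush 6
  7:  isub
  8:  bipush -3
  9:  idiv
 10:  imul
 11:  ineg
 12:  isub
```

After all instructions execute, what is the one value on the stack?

bipush -60  [-60]
bipush 8    [-60, 8]
imul        [-480]
bipush -2   [-480, -2]
dup         [-480, -2, -2]
bipush 6    [-480, -2, -2, 6]
isub        [-480, -2, -8]
bipush -3   [-480, -2, -8, -3]
idiv        [-480, -2, 2]
imul        [-480, -4]
ineg        [-480, 4]
isub        [-484]

-484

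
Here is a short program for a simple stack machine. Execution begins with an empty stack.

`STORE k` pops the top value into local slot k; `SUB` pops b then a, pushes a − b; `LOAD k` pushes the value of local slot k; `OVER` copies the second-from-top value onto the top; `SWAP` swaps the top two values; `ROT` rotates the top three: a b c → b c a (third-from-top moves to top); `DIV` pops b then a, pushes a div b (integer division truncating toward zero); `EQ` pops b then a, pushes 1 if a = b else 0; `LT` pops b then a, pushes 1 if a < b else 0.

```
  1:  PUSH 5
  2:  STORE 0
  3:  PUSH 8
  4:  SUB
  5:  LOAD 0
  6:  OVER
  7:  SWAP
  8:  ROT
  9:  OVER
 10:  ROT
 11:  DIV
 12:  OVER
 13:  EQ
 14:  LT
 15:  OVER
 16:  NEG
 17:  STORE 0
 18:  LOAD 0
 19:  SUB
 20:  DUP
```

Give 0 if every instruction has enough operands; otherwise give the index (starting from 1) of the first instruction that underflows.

PUSH 5  : [5]
STORE 0 : []
PUSH 8  : [8]
SUB  — needs 2 operands, stack has 1 → underflow

4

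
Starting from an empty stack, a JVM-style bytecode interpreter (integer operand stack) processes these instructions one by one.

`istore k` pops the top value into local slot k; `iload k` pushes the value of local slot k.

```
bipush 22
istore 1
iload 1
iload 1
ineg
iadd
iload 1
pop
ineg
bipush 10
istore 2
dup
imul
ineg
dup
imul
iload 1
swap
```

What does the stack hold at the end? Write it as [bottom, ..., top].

bipush 22 → 22
istore 1  → (empty)
iload 1   → 22
iload 1   → 22 22
ineg      → 22 -22
iadd      → 0
iload 1   → 0 22
pop       → 0
ineg      → 0
bipush 10 → 0 10
istore 2  → 0
dup       → 0 0
imul      → 0
ineg      → 0
dup       → 0 0
imul      → 0
iload 1   → 0 22
swap      → 22 0

[22, 0]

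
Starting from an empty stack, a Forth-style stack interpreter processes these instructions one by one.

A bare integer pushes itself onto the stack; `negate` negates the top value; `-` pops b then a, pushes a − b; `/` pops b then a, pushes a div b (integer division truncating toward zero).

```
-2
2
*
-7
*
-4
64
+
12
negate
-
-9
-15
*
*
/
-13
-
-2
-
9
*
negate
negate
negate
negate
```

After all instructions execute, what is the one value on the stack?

135

-2     → -2
2      → -2 2
*      → -4
-7     → -4 -7
*      → 28
-4     → 28 -4
64     → 28 -4 64
+      → 28 60
12     → 28 60 12
negate → 28 60 -12
-      → 28 72
-9     → 28 72 -9
-15    → 28 72 -9 -15
*      → 28 72 135
*      → 28 9720
/      → 0
-13    → 0 -13
-      → 13
-2     → 13 -2
-      → 15
9      → 15 9
*      → 135
negate → -135
negate → 135
negate → -135
negate → 135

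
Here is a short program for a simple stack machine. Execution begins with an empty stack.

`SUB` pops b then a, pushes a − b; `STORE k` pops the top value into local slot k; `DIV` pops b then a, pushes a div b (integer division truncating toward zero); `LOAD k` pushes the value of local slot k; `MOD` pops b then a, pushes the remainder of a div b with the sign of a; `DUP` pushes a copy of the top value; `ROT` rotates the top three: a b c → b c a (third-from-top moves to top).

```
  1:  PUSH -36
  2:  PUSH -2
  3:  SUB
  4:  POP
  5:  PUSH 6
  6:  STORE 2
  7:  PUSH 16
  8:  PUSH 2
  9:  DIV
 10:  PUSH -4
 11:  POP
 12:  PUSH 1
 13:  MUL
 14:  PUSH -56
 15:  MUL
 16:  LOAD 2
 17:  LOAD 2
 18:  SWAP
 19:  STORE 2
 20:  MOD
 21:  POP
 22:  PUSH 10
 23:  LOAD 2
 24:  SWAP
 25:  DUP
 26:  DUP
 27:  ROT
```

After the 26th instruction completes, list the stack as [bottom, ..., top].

PUSH -36 -> -36
PUSH -2  -> -36 -2
SUB      -> -34
POP      -> (empty)
PUSH 6   -> 6
STORE 2  -> (empty)
PUSH 16  -> 16
PUSH 2   -> 16 2
DIV      -> 8
PUSH -4  -> 8 -4
POP      -> 8
PUSH 1   -> 8 1
MUL      -> 8
PUSH -56 -> 8 -56
MUL      -> -448
LOAD 2   -> -448 6
LOAD 2   -> -448 6 6
SWAP     -> -448 6 6
STORE 2  -> -448 6
MOD      -> -4
POP      -> (empty)
PUSH 10  -> 10
LOAD 2   -> 10 6
SWAP     -> 6 10
DUP      -> 6 10 10
DUP      -> 6 10 10 10

[6, 10, 10, 10]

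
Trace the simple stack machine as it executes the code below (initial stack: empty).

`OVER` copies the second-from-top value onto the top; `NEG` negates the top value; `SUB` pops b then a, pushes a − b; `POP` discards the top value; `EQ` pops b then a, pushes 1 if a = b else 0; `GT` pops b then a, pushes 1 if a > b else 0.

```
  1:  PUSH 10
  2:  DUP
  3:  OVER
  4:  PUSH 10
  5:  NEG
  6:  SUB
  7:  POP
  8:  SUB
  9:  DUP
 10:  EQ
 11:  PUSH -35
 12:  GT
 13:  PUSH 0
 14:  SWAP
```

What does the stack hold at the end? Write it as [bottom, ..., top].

[0, 1]

PUSH 10  : [10]
DUP      : [10, 10]
OVER     : [10, 10, 10]
PUSH 10  : [10, 10, 10, 10]
NEG      : [10, 10, 10, -10]
SUB      : [10, 10, 20]
POP      : [10, 10]
SUB      : [0]
DUP      : [0, 0]
EQ       : [1]
PUSH -35 : [1, -35]
GT       : [1]
PUSH 0   : [1, 0]
SWAP     : [0, 1]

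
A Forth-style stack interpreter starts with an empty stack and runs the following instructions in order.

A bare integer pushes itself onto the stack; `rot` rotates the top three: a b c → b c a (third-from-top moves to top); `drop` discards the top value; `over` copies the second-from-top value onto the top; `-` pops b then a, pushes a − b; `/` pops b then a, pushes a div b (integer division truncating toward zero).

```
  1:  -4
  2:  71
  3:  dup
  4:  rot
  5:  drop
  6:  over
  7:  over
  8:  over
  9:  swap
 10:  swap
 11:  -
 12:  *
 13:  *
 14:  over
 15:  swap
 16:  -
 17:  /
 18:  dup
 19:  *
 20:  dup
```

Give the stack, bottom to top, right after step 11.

-4   -> -4
71   -> -4 71
dup  -> -4 71 71
rot  -> 71 71 -4
drop -> 71 71
over -> 71 71 71
over -> 71 71 71 71
over -> 71 71 71 71 71
swap -> 71 71 71 71 71
swap -> 71 71 71 71 71
-    -> 71 71 71 0

[71, 71, 71, 0]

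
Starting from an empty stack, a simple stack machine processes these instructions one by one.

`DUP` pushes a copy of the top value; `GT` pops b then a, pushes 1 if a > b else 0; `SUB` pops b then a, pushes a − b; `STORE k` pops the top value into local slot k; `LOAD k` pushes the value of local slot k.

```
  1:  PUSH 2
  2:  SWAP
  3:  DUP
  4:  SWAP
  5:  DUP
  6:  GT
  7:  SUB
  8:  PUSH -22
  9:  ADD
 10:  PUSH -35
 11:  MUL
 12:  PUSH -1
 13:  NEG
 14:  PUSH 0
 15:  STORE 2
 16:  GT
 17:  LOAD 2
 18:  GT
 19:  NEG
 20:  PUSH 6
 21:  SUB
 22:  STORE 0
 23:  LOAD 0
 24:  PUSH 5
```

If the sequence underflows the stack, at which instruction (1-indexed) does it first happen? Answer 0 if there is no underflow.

2

PUSH 2 : 2
SWAP  — needs 2 operands, stack has 1 → underflow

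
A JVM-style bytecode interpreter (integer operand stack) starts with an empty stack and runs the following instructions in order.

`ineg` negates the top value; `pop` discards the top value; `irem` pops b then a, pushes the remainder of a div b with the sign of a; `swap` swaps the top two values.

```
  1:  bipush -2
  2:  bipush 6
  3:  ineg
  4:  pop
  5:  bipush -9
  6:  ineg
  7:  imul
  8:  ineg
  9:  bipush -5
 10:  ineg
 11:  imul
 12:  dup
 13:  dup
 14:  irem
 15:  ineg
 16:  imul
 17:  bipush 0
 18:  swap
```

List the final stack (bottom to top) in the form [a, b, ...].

bipush -2 → [-2]
bipush 6  → [-2, 6]
ineg      → [-2, -6]
pop       → [-2]
bipush -9 → [-2, -9]
ineg      → [-2, 9]
imul      → [-18]
ineg      → [18]
bipush -5 → [18, -5]
ineg      → [18, 5]
imul      → [90]
dup       → [90, 90]
dup       → [90, 90, 90]
irem      → [90, 0]
ineg      → [90, 0]
imul      → [0]
bipush 0  → [0, 0]
swap      → [0, 0]

[0, 0]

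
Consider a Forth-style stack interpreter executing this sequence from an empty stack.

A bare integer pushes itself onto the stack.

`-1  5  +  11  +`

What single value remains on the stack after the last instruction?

-1  [-1]
5   [-1, 5]
+   [4]
11  [4, 11]
+   [15]

15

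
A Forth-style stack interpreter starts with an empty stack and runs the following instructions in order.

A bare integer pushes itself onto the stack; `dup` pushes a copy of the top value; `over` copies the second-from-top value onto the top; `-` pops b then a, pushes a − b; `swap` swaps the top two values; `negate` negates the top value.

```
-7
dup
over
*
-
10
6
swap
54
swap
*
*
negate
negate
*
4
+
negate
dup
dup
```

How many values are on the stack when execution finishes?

3

-7     -> [-7]
dup    -> [-7, -7]
over   -> [-7, -7, -7]
*      -> [-7, 49]
-      -> [-56]
10     -> [-56, 10]
6      -> [-56, 10, 6]
swap   -> [-56, 6, 10]
54     -> [-56, 6, 10, 54]
swap   -> [-56, 6, 54, 10]
*      -> [-56, 6, 540]
*      -> [-56, 3240]
negate -> [-56, -3240]
negate -> [-56, 3240]
*      -> [-181440]
4      -> [-181440, 4]
+      -> [-181436]
negate -> [181436]
dup    -> [181436, 181436]
dup    -> [181436, 181436, 181436]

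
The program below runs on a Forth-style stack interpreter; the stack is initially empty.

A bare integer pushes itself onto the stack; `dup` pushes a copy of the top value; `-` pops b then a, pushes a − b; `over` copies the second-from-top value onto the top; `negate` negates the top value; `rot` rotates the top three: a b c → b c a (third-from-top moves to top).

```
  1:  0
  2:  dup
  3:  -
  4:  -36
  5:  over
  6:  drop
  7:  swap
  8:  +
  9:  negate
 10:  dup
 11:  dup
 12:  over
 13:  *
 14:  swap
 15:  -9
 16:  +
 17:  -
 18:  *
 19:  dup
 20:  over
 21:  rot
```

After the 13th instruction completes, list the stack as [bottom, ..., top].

0      → [0]
dup    → [0, 0]
-      → [0]
-36    → [0, -36]
over   → [0, -36, 0]
drop   → [0, -36]
swap   → [-36, 0]
+      → [-36]
negate → [36]
dup    → [36, 36]
dup    → [36, 36, 36]
over   → [36, 36, 36, 36]
*      → [36, 36, 1296]

[36, 36, 1296]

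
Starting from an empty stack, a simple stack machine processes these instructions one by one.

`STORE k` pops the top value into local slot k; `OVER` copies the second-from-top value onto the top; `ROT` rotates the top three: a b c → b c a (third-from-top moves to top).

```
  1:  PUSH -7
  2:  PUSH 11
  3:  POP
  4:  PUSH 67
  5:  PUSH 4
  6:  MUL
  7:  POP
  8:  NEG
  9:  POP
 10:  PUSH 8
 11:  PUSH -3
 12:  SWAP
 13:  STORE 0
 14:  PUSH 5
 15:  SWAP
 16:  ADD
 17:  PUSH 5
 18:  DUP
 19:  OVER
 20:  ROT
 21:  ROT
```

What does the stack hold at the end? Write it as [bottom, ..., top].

[2, 5, 5, 5]

PUSH -7 → -7
PUSH 11 → -7 11
POP     → -7
PUSH 67 → -7 67
PUSH 4  → -7 67 4
MUL     → -7 268
POP     → -7
NEG     → 7
POP     → (empty)
PUSH 8  → 8
PUSH -3 → 8 -3
SWAP    → -3 8
STORE 0 → -3
PUSH 5  → -3 5
SWAP    → 5 -3
ADD     → 2
PUSH 5  → 2 5
DUP     → 2 5 5
OVER    → 2 5 5 5
ROT     → 2 5 5 5
ROT     → 2 5 5 5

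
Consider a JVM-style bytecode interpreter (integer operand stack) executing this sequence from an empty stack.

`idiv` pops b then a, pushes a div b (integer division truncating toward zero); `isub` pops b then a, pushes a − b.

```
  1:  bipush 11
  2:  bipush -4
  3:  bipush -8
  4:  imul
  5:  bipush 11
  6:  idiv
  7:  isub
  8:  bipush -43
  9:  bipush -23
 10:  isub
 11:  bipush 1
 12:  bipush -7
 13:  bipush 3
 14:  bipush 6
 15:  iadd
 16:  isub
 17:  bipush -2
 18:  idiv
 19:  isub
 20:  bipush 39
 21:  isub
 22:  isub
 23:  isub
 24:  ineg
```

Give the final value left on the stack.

17

bipush 11  -> 11
bipush -4  -> 11 -4
bipush -8  -> 11 -4 -8
imul       -> 11 32
bipush 11  -> 11 32 11
idiv       -> 11 2
isub       -> 9
bipush -43 -> 9 -43
bipush -23 -> 9 -43 -23
isub       -> 9 -20
bipush 1   -> 9 -20 1
bipush -7  -> 9 -20 1 -7
bipush 3   -> 9 -20 1 -7 3
bipush 6   -> 9 -20 1 -7 3 6
iadd       -> 9 -20 1 -7 9
isub       -> 9 -20 1 -16
bipush -2  -> 9 -20 1 -16 -2
idiv       -> 9 -20 1 8
isub       -> 9 -20 -7
bipush 39  -> 9 -20 -7 39
isub       -> 9 -20 -46
isub       -> 9 26
isub       -> -17
ineg       -> 17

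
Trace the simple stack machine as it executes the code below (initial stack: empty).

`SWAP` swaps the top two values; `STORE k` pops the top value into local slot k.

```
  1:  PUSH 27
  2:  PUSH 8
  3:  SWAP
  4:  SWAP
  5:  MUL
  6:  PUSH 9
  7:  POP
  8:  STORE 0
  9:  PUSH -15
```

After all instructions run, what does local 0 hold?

PUSH 27   27
PUSH 8    27 8
SWAP      8 27
SWAP      27 8
MUL       216
PUSH 9    216 9
POP       216
STORE 0   (empty)
PUSH -15  -15

216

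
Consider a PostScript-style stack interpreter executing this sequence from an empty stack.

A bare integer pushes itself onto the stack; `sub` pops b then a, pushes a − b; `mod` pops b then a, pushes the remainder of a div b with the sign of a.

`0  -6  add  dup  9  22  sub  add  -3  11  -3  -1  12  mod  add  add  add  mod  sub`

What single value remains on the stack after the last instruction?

0   -> 0
-6  -> 0 -6
add -> -6
dup -> -6 -6
9   -> -6 -6 9
22  -> -6 -6 9 22
sub -> -6 -6 -13
add -> -6 -19
-3  -> -6 -19 -3
11  -> -6 -19 -3 11
-3  -> -6 -19 -3 11 -3
-1  -> -6 -19 -3 11 -3 -1
12  -> -6 -19 -3 11 -3 -1 12
mod -> -6 -19 -3 11 -3 -1
add -> -6 -19 -3 11 -4
add -> -6 -19 -3 7
add -> -6 -19 4
mod -> -6 -3
sub -> -3

-3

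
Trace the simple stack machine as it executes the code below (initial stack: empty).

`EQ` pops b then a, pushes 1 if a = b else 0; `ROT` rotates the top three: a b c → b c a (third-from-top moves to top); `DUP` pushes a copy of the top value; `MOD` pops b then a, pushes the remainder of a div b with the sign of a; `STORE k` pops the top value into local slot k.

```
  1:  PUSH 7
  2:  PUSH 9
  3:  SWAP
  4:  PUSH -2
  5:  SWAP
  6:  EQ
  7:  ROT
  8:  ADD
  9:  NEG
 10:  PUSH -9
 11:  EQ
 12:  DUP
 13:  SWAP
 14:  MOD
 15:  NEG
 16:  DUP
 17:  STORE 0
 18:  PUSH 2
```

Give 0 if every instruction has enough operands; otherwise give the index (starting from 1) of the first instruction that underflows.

7

PUSH 7  → [7]
PUSH 9  → [7, 9]
SWAP    → [9, 7]
PUSH -2 → [9, 7, -2]
SWAP    → [9, -2, 7]
EQ      → [9, 0]
ROT  — needs 3 operands, stack has 2 → underflow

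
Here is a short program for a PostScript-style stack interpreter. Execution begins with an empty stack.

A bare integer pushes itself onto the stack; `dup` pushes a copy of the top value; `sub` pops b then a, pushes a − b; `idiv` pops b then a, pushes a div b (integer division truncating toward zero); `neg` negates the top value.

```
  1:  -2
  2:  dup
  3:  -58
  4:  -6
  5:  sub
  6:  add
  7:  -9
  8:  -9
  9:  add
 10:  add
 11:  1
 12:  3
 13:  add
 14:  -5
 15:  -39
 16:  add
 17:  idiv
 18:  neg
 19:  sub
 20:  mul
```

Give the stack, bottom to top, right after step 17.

-2    [-2]
dup   [-2, -2]
-58   [-2, -2, -58]
-6    [-2, -2, -58, -6]
sub   [-2, -2, -52]
add   [-2, -54]
-9    [-2, -54, -9]
-9    [-2, -54, -9, -9]
add   [-2, -54, -18]
add   [-2, -72]
1     [-2, -72, 1]
3     [-2, -72, 1, 3]
add   [-2, -72, 4]
-5    [-2, -72, 4, -5]
-39   [-2, -72, 4, -5, -39]
add   [-2, -72, 4, -44]
idiv  [-2, -72, 0]

[-2, -72, 0]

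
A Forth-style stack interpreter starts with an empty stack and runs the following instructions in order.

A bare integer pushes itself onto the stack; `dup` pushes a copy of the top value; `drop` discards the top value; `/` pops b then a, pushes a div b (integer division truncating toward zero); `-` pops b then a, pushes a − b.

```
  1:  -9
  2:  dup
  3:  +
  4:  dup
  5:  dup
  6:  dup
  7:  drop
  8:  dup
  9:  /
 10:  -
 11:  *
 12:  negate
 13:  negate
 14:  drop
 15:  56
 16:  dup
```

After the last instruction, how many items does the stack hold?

-9     -> -9
dup    -> -9 -9
+      -> -18
dup    -> -18 -18
dup    -> -18 -18 -18
dup    -> -18 -18 -18 -18
drop   -> -18 -18 -18
dup    -> -18 -18 -18 -18
/      -> -18 -18 1
-      -> -18 -19
*      -> 342
negate -> -342
negate -> 342
drop   -> (empty)
56     -> 56
dup    -> 56 56

2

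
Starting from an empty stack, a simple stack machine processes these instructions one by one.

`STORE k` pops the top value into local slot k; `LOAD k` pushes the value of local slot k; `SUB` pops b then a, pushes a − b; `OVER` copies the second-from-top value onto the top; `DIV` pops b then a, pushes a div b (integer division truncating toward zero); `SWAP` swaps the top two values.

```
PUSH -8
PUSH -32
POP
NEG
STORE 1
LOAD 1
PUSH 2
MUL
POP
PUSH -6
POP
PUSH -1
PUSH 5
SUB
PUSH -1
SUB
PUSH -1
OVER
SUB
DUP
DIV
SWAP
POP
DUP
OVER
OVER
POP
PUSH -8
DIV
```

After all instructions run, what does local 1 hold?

8

PUSH -8   [-8]
PUSH -32  [-8, -32]
POP       [-8]
NEG       [8]
STORE 1   []
LOAD 1    [8]
PUSH 2    [8, 2]
MUL       [16]
POP       []
PUSH -6   [-6]
POP       []
PUSH -1   [-1]
PUSH 5    [-1, 5]
SUB       [-6]
PUSH -1   [-6, -1]
SUB       [-5]
PUSH -1   [-5, -1]
OVER      [-5, -1, -5]
SUB       [-5, 4]
DUP       [-5, 4, 4]
DIV       [-5, 1]
SWAP      [1, -5]
POP       [1]
DUP       [1, 1]
OVER      [1, 1, 1]
OVER      [1, 1, 1, 1]
POP       [1, 1, 1]
PUSH -8   [1, 1, 1, -8]
DIV       [1, 1, 0]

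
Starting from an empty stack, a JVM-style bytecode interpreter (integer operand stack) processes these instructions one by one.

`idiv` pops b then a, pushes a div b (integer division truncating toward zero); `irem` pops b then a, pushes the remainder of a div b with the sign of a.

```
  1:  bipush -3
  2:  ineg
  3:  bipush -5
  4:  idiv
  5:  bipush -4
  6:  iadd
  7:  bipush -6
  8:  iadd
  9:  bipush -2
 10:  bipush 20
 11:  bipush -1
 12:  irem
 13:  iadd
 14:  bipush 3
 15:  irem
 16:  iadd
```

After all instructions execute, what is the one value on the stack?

bipush -3 : -3
ineg      : 3
bipush -5 : 3 -5
idiv      : 0
bipush -4 : 0 -4
iadd      : -4
bipush -6 : -4 -6
iadd      : -10
bipush -2 : -10 -2
bipush 20 : -10 -2 20
bipush -1 : -10 -2 20 -1
irem      : -10 -2 0
iadd      : -10 -2
bipush 3  : -10 -2 3
irem      : -10 -2
iadd      : -12

-12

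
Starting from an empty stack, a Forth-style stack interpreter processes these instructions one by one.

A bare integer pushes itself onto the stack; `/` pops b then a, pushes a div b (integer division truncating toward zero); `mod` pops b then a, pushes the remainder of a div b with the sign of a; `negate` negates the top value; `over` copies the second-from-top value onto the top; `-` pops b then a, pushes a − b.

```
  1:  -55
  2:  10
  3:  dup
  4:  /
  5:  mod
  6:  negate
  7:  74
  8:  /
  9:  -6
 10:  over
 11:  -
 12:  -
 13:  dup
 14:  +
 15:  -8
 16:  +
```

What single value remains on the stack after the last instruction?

-55    : -55
10     : -55 10
dup    : -55 10 10
/      : -55 1
mod    : 0
negate : 0
74     : 0 74
/      : 0
-6     : 0 -6
over   : 0 -6 0
-      : 0 -6
-      : 6
dup    : 6 6
+      : 12
-8     : 12 -8
+      : 4

4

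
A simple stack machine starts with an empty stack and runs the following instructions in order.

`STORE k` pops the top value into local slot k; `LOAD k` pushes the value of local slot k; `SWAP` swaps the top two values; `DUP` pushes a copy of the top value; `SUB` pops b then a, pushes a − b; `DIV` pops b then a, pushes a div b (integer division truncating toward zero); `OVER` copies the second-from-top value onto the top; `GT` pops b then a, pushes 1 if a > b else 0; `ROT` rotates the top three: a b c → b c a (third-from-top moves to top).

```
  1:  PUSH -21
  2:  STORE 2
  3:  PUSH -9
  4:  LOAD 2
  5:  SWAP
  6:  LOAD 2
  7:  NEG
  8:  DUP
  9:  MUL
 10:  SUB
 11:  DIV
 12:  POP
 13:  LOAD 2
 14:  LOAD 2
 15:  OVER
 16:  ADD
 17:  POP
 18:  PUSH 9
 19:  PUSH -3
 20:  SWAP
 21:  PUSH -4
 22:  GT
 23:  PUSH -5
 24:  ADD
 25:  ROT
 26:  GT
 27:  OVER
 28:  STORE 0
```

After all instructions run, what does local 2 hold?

PUSH -21  -21
STORE 2   (empty)
PUSH -9   -9
LOAD 2    -9 -21
SWAP      -21 -9
LOAD 2    -21 -9 -21
NEG       -21 -9 21
DUP       -21 -9 21 21
MUL       -21 -9 441
SUB       -21 -450
DIV       0
POP       (empty)
LOAD 2    -21
LOAD 2    -21 -21
OVER      -21 -21 -21
ADD       -21 -42
POP       -21
PUSH 9    -21 9
PUSH -3   -21 9 -3
SWAP      -21 -3 9
PUSH -4   -21 -3 9 -4
GT        -21 -3 1
PUSH -5   -21 -3 1 -5
ADD       -21 -3 -4
ROT       -3 -4 -21
GT        -3 1
OVER      -3 1 -3
STORE 0   -3 1

-21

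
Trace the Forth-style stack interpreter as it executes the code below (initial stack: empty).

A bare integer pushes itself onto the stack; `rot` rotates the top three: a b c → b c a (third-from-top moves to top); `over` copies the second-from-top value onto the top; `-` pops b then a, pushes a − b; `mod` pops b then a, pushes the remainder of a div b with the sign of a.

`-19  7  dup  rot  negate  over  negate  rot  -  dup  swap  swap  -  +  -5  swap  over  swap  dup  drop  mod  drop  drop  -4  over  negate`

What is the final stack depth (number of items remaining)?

-19     -19
7       -19 7
dup     -19 7 7
rot     7 7 -19
negate  7 7 19
over    7 7 19 7
negate  7 7 19 -7
rot     7 19 -7 7
-       7 19 -14
dup     7 19 -14 -14
swap    7 19 -14 -14
swap    7 19 -14 -14
-       7 19 0
+       7 19
-5      7 19 -5
swap    7 -5 19
over    7 -5 19 -5
swap    7 -5 -5 19
dup     7 -5 -5 19 19
drop    7 -5 -5 19
mod     7 -5 -5
drop    7 -5
drop    7
-4      7 -4
over    7 -4 7
negate  7 -4 -7

3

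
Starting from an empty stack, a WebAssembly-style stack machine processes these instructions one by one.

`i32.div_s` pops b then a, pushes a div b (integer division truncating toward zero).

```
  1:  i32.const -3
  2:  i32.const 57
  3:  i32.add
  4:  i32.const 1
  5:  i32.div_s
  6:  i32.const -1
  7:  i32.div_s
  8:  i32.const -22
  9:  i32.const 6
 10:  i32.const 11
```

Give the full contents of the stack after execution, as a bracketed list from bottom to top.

i32.const -3  -> -3
i32.const 57  -> -3 57
i32.add       -> 54
i32.const 1   -> 54 1
i32.div_s     -> 54
i32.const -1  -> 54 -1
i32.div_s     -> -54
i32.const -22 -> -54 -22
i32.const 6   -> -54 -22 6
i32.const 11  -> -54 -22 6 11

[-54, -22, 6, 11]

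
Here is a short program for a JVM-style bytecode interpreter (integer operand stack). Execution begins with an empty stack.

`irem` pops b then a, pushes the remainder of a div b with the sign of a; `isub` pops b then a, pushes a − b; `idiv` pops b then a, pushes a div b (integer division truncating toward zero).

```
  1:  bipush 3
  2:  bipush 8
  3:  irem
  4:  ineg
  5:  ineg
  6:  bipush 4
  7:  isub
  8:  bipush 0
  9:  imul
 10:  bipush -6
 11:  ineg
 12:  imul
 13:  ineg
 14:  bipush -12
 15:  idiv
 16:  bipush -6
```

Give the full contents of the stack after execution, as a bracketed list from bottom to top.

bipush 3   -> 3
bipush 8   -> 3 8
irem       -> 3
ineg       -> -3
ineg       -> 3
bipush 4   -> 3 4
isub       -> -1
bipush 0   -> -1 0
imul       -> 0
bipush -6  -> 0 -6
ineg       -> 0 6
imul       -> 0
ineg       -> 0
bipush -12 -> 0 -12
idiv       -> 0
bipush -6  -> 0 -6

[0, -6]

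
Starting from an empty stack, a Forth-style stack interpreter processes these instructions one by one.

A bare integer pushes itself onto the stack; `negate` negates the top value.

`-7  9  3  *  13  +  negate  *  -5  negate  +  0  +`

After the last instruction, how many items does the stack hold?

1

-7     : [-7]
9      : [-7, 9]
3      : [-7, 9, 3]
*      : [-7, 27]
13     : [-7, 27, 13]
+      : [-7, 40]
negate : [-7, -40]
*      : [280]
-5     : [280, -5]
negate : [280, 5]
+      : [285]
0      : [285, 0]
+      : [285]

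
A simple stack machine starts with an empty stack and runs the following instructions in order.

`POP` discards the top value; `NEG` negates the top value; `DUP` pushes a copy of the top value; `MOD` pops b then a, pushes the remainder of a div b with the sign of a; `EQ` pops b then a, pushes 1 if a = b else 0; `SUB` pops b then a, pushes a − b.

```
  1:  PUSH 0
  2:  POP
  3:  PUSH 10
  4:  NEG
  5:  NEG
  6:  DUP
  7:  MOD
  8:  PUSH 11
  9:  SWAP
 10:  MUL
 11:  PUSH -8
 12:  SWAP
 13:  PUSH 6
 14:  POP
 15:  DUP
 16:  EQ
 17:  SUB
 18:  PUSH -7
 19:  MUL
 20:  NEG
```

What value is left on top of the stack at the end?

PUSH 0  → 0
POP     → (empty)
PUSH 10 → 10
NEG     → -10
NEG     → 10
DUP     → 10 10
MOD     → 0
PUSH 11 → 0 11
SWAP    → 11 0
MUL     → 0
PUSH -8 → 0 -8
SWAP    → -8 0
PUSH 6  → -8 0 6
POP     → -8 0
DUP     → -8 0 0
EQ      → -8 1
SUB     → -9
PUSH -7 → -9 -7
MUL     → 63
NEG     → -63

-63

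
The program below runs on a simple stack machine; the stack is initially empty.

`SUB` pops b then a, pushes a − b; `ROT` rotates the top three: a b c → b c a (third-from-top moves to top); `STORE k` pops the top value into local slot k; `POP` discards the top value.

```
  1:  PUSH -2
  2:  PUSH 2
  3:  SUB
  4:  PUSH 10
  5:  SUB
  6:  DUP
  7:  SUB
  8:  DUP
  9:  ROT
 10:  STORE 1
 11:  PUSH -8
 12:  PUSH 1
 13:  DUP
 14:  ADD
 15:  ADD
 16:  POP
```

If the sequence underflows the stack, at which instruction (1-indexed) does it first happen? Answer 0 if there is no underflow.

PUSH -2  -2
PUSH 2   -2 2
SUB      -4
PUSH 10  -4 10
SUB      -14
DUP      -14 -14
SUB      0
DUP      0 0
ROT  — needs 3 operands, stack has 2 → underflow

9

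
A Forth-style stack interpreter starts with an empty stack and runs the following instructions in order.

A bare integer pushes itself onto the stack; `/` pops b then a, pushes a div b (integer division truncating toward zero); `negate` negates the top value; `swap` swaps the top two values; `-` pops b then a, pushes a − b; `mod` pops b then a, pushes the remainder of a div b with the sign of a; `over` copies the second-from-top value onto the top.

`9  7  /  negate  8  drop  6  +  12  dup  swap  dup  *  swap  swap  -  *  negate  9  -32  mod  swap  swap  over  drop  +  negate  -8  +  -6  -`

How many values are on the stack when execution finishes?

1

9      : 9
7      : 9 7
/      : 1
negate : -1
8      : -1 8
drop   : -1
6      : -1 6
+      : 5
12     : 5 12
dup    : 5 12 12
swap   : 5 12 12
dup    : 5 12 12 12
*      : 5 12 144
swap   : 5 144 12
swap   : 5 12 144
-      : 5 -132
*      : -660
negate : 660
9      : 660 9
-32    : 660 9 -32
mod    : 660 9
swap   : 9 660
swap   : 660 9
over   : 660 9 660
drop   : 660 9
+      : 669
negate : -669
-8     : -669 -8
+      : -677
-6     : -677 -6
-      : -671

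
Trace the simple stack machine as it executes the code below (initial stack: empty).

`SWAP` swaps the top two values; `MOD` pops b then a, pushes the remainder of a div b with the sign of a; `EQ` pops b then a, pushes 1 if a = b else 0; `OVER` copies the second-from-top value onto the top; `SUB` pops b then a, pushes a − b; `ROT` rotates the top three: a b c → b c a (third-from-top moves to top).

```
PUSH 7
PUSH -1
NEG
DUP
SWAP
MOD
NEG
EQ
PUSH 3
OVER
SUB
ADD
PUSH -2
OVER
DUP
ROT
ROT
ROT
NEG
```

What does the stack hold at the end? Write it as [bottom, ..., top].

PUSH 7   7
PUSH -1  7 -1
NEG      7 1
DUP      7 1 1
SWAP     7 1 1
MOD      7 0
NEG      7 0
EQ       0
PUSH 3   0 3
OVER     0 3 0
SUB      0 3
ADD      3
PUSH -2  3 -2
OVER     3 -2 3
DUP      3 -2 3 3
ROT      3 3 3 -2
ROT      3 3 -2 3
ROT      3 -2 3 3
NEG      3 -2 3 -3

[3, -2, 3, -3]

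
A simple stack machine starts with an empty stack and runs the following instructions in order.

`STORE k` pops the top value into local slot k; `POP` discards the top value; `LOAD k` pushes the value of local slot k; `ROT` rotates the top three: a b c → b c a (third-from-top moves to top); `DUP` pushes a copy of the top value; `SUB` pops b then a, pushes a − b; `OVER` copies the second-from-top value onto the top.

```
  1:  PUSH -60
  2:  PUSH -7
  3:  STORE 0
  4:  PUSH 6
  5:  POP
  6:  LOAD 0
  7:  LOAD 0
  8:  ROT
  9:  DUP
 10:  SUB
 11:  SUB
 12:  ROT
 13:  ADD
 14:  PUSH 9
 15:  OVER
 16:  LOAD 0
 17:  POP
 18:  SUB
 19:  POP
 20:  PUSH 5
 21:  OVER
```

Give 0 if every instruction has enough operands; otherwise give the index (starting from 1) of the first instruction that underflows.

12

PUSH -60 → [-60]
PUSH -7  → [-60, -7]
STORE 0  → [-60]
PUSH 6   → [-60, 6]
POP      → [-60]
LOAD 0   → [-60, -7]
LOAD 0   → [-60, -7, -7]
ROT      → [-7, -7, -60]
DUP      → [-7, -7, -60, -60]
SUB      → [-7, -7, 0]
SUB      → [-7, -7]
ROT  — needs 3 operands, stack has 2 → underflow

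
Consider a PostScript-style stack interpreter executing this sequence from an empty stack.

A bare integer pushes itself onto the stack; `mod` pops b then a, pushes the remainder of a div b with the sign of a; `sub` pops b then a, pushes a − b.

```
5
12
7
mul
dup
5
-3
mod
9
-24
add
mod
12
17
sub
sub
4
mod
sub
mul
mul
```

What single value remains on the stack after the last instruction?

5   → [5]
12  → [5, 12]
7   → [5, 12, 7]
mul → [5, 84]
dup → [5, 84, 84]
5   → [5, 84, 84, 5]
-3  → [5, 84, 84, 5, -3]
mod → [5, 84, 84, 2]
9   → [5, 84, 84, 2, 9]
-24 → [5, 84, 84, 2, 9, -24]
add → [5, 84, 84, 2, -15]
mod → [5, 84, 84, 2]
12  → [5, 84, 84, 2, 12]
17  → [5, 84, 84, 2, 12, 17]
sub → [5, 84, 84, 2, -5]
sub → [5, 84, 84, 7]
4   → [5, 84, 84, 7, 4]
mod → [5, 84, 84, 3]
sub → [5, 84, 81]
mul → [5, 6804]
mul → [34020]

34020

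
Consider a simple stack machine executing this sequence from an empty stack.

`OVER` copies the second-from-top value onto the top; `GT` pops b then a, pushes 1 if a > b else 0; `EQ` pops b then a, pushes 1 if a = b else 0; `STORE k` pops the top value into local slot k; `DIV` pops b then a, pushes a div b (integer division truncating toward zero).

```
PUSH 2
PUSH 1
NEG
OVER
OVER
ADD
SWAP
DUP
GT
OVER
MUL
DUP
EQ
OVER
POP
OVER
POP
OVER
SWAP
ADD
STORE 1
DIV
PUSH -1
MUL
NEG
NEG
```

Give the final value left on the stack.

PUSH 2  → [2]
PUSH 1  → [2, 1]
NEG     → [2, -1]
OVER    → [2, -1, 2]
OVER    → [2, -1, 2, -1]
ADD     → [2, -1, 1]
SWAP    → [2, 1, -1]
DUP     → [2, 1, -1, -1]
GT      → [2, 1, 0]
OVER    → [2, 1, 0, 1]
MUL     → [2, 1, 0]
DUP     → [2, 1, 0, 0]
EQ      → [2, 1, 1]
OVER    → [2, 1, 1, 1]
POP     → [2, 1, 1]
OVER    → [2, 1, 1, 1]
POP     → [2, 1, 1]
OVER    → [2, 1, 1, 1]
SWAP    → [2, 1, 1, 1]
ADD     → [2, 1, 2]
STORE 1 → [2, 1]
DIV     → [2]
PUSH -1 → [2, -1]
MUL     → [-2]
NEG     → [2]
NEG     → [-2]

-2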